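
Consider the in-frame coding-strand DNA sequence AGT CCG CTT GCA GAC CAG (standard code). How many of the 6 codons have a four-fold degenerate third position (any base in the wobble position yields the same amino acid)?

3

Codon 1 AGT (Ser): third position 2-fold.
Codon 2 CCG (Pro): third position 4-fold.
Codon 3 CTT (Leu): third position 4-fold.
Codon 4 GCA (Ala): third position 4-fold.
Codon 5 GAC (Asp): third position 2-fold.
Codon 6 CAG (Gln): third position 2-fold.
Four-fold degenerate third positions: 3.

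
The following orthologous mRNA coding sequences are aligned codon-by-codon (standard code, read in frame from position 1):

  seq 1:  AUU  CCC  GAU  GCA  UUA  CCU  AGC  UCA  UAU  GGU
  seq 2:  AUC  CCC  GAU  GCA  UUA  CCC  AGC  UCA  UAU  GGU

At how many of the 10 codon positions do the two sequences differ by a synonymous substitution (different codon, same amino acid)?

Codon 1: AUU Ile / AUC Ile — synonymous.
Codon 2: CCC Pro / CCC Pro — identical.
Codon 3: GAU Asp / GAU Asp — identical.
Codon 4: GCA Ala / GCA Ala — identical.
Codon 5: UUA Leu / UUA Leu — identical.
Codon 6: CCU Pro / CCC Pro — synonymous.
Codon 7: AGC Ser / AGC Ser — identical.
Codon 8: UCA Ser / UCA Ser — identical.
Codon 9: UAU Tyr / UAU Tyr — identical.
Codon 10: GGU Gly / GGU Gly — identical.
Synonymous differences: 2.

2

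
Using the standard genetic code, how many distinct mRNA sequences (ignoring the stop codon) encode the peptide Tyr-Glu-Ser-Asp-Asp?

96

Tyr: 2 codons.
Glu: 2 codons.
Ser: 6 codons.
Asp: 2 codons.
Asp: 2 codons.
2 × 2 × 6 × 2 × 2 = 96.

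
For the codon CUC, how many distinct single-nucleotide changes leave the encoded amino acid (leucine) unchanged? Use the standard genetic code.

3

Position 1: none → 0 synonymous.
Position 2: none → 0 synonymous.
Position 3: CUU, CUA, CUG → 3 synonymous.
Total: 0 + 0 + 3 = 3.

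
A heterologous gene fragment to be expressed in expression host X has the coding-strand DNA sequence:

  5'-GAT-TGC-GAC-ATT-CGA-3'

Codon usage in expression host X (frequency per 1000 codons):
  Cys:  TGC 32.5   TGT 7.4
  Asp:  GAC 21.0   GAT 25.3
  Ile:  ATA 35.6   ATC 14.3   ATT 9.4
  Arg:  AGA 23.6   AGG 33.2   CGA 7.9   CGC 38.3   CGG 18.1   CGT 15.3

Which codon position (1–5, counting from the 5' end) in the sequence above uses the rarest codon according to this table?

5

Codon 1 GAT (Asp): 25.3 per 1000.
Codon 2 TGC (Cys): 32.5 per 1000.
Codon 3 GAC (Asp): 21.0 per 1000.
Codon 4 ATT (Ile): 9.4 per 1000.
Codon 5 CGA (Arg): 7.9 per 1000.
Lowest frequency is 7.9 at codon 5.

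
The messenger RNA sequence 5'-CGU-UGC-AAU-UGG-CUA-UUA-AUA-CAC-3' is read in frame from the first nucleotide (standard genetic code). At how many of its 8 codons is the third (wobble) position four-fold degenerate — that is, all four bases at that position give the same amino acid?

Codon 1 CGU (Arg): third position 4-fold.
Codon 2 UGC (Cys): third position 2-fold.
Codon 3 AAU (Asn): third position 2-fold.
Codon 4 UGG (Trp): third position 1-fold.
Codon 5 CUA (Leu): third position 4-fold.
Codon 6 UUA (Leu): third position 2-fold.
Codon 7 AUA (Ile): third position 3-fold.
Codon 8 CAC (His): third position 2-fold.
Four-fold degenerate third positions: 2.

2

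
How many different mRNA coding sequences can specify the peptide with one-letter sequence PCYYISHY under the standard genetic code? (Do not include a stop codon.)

Pro: 4 codons.
Cys: 2 codons.
Tyr: 2 codons.
Tyr: 2 codons.
Ile: 3 codons.
Ser: 6 codons.
His: 2 codons.
Tyr: 2 codons.
4 × 2 × 2 × 2 × 3 × 6 × 2 × 2 = 2304.

2304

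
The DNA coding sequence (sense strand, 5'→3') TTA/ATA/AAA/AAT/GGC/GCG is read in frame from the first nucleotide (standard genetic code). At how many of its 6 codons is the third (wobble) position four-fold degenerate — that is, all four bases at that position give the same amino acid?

Codon 1 TTA (Leu): third position 2-fold.
Codon 2 ATA (Ile): third position 3-fold.
Codon 3 AAA (Lys): third position 2-fold.
Codon 4 AAT (Asn): third position 2-fold.
Codon 5 GGC (Gly): third position 4-fold.
Codon 6 GCG (Ala): third position 4-fold.
Four-fold degenerate third positions: 2.

2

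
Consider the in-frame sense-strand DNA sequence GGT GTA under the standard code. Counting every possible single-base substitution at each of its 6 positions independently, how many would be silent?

Codon 1 (GGT, Gly): 3 synonymous substitutions.
Codon 2 (GTA, Val): 3 synonymous substitutions.
Total: 3 + 3 = 6.

6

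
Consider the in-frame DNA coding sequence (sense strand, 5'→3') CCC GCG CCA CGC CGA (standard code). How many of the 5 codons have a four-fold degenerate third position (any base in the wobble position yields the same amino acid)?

5

Codon 1 CCC (Pro): third position 4-fold.
Codon 2 GCG (Ala): third position 4-fold.
Codon 3 CCA (Pro): third position 4-fold.
Codon 4 CGC (Arg): third position 4-fold.
Codon 5 CGA (Arg): third position 4-fold.
Four-fold degenerate third positions: 5.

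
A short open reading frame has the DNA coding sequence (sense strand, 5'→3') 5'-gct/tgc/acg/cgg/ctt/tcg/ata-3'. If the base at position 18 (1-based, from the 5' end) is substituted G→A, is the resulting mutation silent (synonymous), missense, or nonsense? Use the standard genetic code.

silent

Position 18 falls in codon 6: TCG → Ser.
After the substitution the codon is TCA → Ser.
Both encode Ser, so the change is synonymous.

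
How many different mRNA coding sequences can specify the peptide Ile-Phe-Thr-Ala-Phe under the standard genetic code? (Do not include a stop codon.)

Ile: 3 codons.
Phe: 2 codons.
Thr: 4 codons.
Ala: 4 codons.
Phe: 2 codons.
3 × 2 × 4 × 4 × 2 = 192.

192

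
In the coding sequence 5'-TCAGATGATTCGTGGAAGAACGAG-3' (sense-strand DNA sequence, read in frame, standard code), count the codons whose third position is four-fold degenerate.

2

Codon 1 TCA (Ser): third position 4-fold.
Codon 2 GAT (Asp): third position 2-fold.
Codon 3 GAT (Asp): third position 2-fold.
Codon 4 TCG (Ser): third position 4-fold.
Codon 5 TGG (Trp): third position 1-fold.
Codon 6 AAG (Lys): third position 2-fold.
Codon 7 AAC (Asn): third position 2-fold.
Codon 8 GAG (Glu): third position 2-fold.
Four-fold degenerate third positions: 2.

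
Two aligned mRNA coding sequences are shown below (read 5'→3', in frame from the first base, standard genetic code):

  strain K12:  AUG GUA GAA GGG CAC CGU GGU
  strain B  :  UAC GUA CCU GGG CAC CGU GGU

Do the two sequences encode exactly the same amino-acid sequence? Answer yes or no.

Codon 1: AUG Met / UAC Tyr — nonsynonymous.
Codon 2: GUA Val / GUA Val — identical.
Codon 3: GAA Glu / CCU Pro — nonsynonymous.
Codon 4: GGG Gly / GGG Gly — identical.
Codon 5: CAC His / CAC His — identical.
Codon 6: CGU Arg / CGU Arg — identical.
Codon 7: GGU Gly / GGU Gly — identical.
Nonsynonymous differences: 2 → different protein.

no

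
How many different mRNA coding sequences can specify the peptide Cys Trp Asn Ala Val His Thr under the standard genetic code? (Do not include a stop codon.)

512

Cys: 2 codons.
Trp: 1 codon.
Asn: 2 codons.
Ala: 4 codons.
Val: 4 codons.
His: 2 codons.
Thr: 4 codons.
2 × 1 × 2 × 4 × 4 × 2 × 4 = 512.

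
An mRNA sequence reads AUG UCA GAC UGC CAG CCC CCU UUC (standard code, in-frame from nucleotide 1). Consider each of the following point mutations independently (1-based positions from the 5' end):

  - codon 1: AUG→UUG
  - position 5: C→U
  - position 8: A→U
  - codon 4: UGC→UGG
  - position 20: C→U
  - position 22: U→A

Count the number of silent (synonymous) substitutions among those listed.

0

Codon 1: AUG (Met) → UUG (Leu) — missense.
Codon 2: UCA (Ser) → UUA (Leu) — missense.
Codon 3: GAC (Asp) → GUC (Val) — missense.
Codon 4: UGC (Cys) → UGG (Trp) — missense.
Codon 7: CCU (Pro) → CUU (Leu) — missense.
Codon 8: UUC (Phe) → AUC (Ile) — missense.
Synonymous: 0 of 6.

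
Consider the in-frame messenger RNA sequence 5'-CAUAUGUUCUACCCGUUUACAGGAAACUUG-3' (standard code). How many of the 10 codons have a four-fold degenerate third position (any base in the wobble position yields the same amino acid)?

3

Codon 1 CAU (His): third position 2-fold.
Codon 2 AUG (Met): third position 1-fold.
Codon 3 UUC (Phe): third position 2-fold.
Codon 4 UAC (Tyr): third position 2-fold.
Codon 5 CCG (Pro): third position 4-fold.
Codon 6 UUU (Phe): third position 2-fold.
Codon 7 ACA (Thr): third position 4-fold.
Codon 8 GGA (Gly): third position 4-fold.
Codon 9 AAC (Asn): third position 2-fold.
Codon 10 UUG (Leu): third position 2-fold.
Four-fold degenerate third positions: 3.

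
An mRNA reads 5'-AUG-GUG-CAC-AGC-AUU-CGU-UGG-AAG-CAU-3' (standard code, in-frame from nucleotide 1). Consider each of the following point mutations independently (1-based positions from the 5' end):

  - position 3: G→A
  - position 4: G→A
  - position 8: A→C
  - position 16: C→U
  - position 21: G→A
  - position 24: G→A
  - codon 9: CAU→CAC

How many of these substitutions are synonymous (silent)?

2

Codon 1: AUG (Met) → AUA (Ile) — missense.
Codon 2: GUG (Val) → AUG (Met) — missense.
Codon 3: CAC (His) → CCC (Pro) — missense.
Codon 6: CGU (Arg) → UGU (Cys) — missense.
Codon 7: UGG (Trp) → UGA (Stop) — nonsense.
Codon 8: AAG (Lys) → AAA (Lys) — synonymous.
Codon 9: CAU (His) → CAC (His) — synonymous.
Synonymous: 2 of 7.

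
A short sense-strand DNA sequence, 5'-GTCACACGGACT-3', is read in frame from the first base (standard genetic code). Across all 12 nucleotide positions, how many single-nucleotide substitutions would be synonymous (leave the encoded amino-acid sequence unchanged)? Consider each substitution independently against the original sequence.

13

Codon 1 (GTC, Val): 3 synonymous substitutions.
Codon 2 (ACA, Thr): 3 synonymous substitutions.
Codon 3 (CGG, Arg): 4 synonymous substitutions.
Codon 4 (ACT, Thr): 3 synonymous substitutions.
Total: 3 + 3 + 4 + 3 = 13.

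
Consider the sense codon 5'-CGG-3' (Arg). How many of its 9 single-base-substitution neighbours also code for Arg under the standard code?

4

Position 1: AGG → 1 synonymous.
Position 2: none → 0 synonymous.
Position 3: CGU, CGC, CGA → 3 synonymous.
Total: 1 + 0 + 3 = 4.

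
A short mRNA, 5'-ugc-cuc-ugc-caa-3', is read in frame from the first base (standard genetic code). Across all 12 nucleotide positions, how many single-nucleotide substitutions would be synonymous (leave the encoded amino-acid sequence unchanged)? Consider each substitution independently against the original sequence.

6

Codon 1 (UGC, Cys): 1 synonymous substitution.
Codon 2 (CUC, Leu): 3 synonymous substitutions.
Codon 3 (UGC, Cys): 1 synonymous substitution.
Codon 4 (CAA, Gln): 1 synonymous substitution.
Total: 1 + 3 + 1 + 1 = 6.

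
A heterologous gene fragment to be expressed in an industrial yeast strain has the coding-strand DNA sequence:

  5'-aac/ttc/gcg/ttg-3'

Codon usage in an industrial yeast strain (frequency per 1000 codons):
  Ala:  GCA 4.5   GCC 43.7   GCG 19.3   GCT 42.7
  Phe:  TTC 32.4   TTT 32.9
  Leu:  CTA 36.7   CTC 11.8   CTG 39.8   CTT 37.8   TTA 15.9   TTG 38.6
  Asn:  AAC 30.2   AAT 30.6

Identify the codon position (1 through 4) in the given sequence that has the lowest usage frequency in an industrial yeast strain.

Codon 1 AAC (Asn): 30.2 per 1000.
Codon 2 TTC (Phe): 32.4 per 1000.
Codon 3 GCG (Ala): 19.3 per 1000.
Codon 4 TTG (Leu): 38.6 per 1000.
Lowest frequency is 19.3 at codon 3.

3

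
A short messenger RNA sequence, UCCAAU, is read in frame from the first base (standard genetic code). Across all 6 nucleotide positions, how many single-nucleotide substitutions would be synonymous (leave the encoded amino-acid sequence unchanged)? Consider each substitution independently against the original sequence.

4

Codon 1 (UCC, Ser): 3 synonymous substitutions.
Codon 2 (AAU, Asn): 1 synonymous substitution.
Total: 3 + 1 = 4.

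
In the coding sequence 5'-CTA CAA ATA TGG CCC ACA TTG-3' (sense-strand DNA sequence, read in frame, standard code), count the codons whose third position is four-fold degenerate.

Codon 1 CTA (Leu): third position 4-fold.
Codon 2 CAA (Gln): third position 2-fold.
Codon 3 ATA (Ile): third position 3-fold.
Codon 4 TGG (Trp): third position 1-fold.
Codon 5 CCC (Pro): third position 4-fold.
Codon 6 ACA (Thr): third position 4-fold.
Codon 7 TTG (Leu): third position 2-fold.
Four-fold degenerate third positions: 3.

3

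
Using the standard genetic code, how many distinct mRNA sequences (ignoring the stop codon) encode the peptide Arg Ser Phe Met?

72

Arg: 6 codons.
Ser: 6 codons.
Phe: 2 codons.
Met: 1 codon.
6 × 6 × 2 × 1 = 72.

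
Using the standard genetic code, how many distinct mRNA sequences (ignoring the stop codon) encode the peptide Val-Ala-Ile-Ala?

Val: 4 codons.
Ala: 4 codons.
Ile: 3 codons.
Ala: 4 codons.
4 × 4 × 3 × 4 = 192.

192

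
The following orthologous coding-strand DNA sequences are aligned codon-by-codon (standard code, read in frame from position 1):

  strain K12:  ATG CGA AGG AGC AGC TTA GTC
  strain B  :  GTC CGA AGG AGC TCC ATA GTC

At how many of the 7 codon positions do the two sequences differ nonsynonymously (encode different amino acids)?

Codon 1: ATG Met / GTC Val — nonsynonymous.
Codon 2: CGA Arg / CGA Arg — identical.
Codon 3: AGG Arg / AGG Arg — identical.
Codon 4: AGC Ser / AGC Ser — identical.
Codon 5: AGC Ser / TCC Ser — synonymous.
Codon 6: TTA Leu / ATA Ile — nonsynonymous.
Codon 7: GTC Val / GTC Val — identical.
Nonsynonymous differences: 2.

2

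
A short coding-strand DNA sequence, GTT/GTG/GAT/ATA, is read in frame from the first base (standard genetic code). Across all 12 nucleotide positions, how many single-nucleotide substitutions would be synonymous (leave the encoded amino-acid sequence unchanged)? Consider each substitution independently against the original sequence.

9

Codon 1 (GTT, Val): 3 synonymous substitutions.
Codon 2 (GTG, Val): 3 synonymous substitutions.
Codon 3 (GAT, Asp): 1 synonymous substitution.
Codon 4 (ATA, Ile): 2 synonymous substitutions.
Total: 3 + 3 + 1 + 2 = 9.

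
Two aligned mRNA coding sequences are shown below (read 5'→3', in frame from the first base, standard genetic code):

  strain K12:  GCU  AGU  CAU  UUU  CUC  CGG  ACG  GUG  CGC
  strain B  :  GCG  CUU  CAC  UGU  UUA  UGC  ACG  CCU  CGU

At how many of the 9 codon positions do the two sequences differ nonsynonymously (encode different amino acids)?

4

Codon 1: GCU Ala / GCG Ala — synonymous.
Codon 2: AGU Ser / CUU Leu — nonsynonymous.
Codon 3: CAU His / CAC His — synonymous.
Codon 4: UUU Phe / UGU Cys — nonsynonymous.
Codon 5: CUC Leu / UUA Leu — synonymous.
Codon 6: CGG Arg / UGC Cys — nonsynonymous.
Codon 7: ACG Thr / ACG Thr — identical.
Codon 8: GUG Val / CCU Pro — nonsynonymous.
Codon 9: CGC Arg / CGU Arg — synonymous.
Nonsynonymous differences: 4.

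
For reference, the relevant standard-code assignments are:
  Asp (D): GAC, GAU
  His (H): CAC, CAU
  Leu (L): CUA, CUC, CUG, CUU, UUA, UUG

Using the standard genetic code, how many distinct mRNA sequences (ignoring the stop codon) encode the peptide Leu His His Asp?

Leu: 6 codons.
His: 2 codons.
His: 2 codons.
Asp: 2 codons.
6 × 2 × 2 × 2 = 48.

48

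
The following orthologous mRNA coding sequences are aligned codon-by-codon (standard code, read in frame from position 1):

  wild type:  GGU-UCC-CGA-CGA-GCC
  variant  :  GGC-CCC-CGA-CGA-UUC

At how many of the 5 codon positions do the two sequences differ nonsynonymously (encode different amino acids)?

Codon 1: GGU Gly / GGC Gly — synonymous.
Codon 2: UCC Ser / CCC Pro — nonsynonymous.
Codon 3: CGA Arg / CGA Arg — identical.
Codon 4: CGA Arg / CGA Arg — identical.
Codon 5: GCC Ala / UUC Phe — nonsynonymous.
Nonsynonymous differences: 2.

2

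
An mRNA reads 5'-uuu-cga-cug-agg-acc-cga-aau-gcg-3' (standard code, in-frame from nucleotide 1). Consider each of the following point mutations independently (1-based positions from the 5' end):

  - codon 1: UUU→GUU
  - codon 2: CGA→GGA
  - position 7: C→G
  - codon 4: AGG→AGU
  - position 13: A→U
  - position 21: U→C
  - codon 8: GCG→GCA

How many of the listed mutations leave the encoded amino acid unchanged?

2

Codon 1: UUU (Phe) → GUU (Val) — missense.
Codon 2: CGA (Arg) → GGA (Gly) — missense.
Codon 3: CUG (Leu) → GUG (Val) — missense.
Codon 4: AGG (Arg) → AGU (Ser) — missense.
Codon 5: ACC (Thr) → UCC (Ser) — missense.
Codon 7: AAU (Asn) → AAC (Asn) — synonymous.
Codon 8: GCG (Ala) → GCA (Ala) — synonymous.
Synonymous: 2 of 7.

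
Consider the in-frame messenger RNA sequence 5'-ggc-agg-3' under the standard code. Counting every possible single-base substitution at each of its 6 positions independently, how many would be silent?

Codon 1 (GGC, Gly): 3 synonymous substitutions.
Codon 2 (AGG, Arg): 2 synonymous substitutions.
Total: 3 + 2 = 5.

5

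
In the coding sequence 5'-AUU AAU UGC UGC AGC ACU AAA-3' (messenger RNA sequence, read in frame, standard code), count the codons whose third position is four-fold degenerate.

1

Codon 1 AUU (Ile): third position 3-fold.
Codon 2 AAU (Asn): third position 2-fold.
Codon 3 UGC (Cys): third position 2-fold.
Codon 4 UGC (Cys): third position 2-fold.
Codon 5 AGC (Ser): third position 2-fold.
Codon 6 ACU (Thr): third position 4-fold.
Codon 7 AAA (Lys): third position 2-fold.
Four-fold degenerate third positions: 1.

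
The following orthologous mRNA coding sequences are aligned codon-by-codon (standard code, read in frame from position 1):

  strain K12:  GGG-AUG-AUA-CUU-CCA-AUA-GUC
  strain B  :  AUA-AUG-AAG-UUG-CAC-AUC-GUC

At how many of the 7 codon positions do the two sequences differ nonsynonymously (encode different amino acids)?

3

Codon 1: GGG Gly / AUA Ile — nonsynonymous.
Codon 2: AUG Met / AUG Met — identical.
Codon 3: AUA Ile / AAG Lys — nonsynonymous.
Codon 4: CUU Leu / UUG Leu — synonymous.
Codon 5: CCA Pro / CAC His — nonsynonymous.
Codon 6: AUA Ile / AUC Ile — synonymous.
Codon 7: GUC Val / GUC Val — identical.
Nonsynonymous differences: 3.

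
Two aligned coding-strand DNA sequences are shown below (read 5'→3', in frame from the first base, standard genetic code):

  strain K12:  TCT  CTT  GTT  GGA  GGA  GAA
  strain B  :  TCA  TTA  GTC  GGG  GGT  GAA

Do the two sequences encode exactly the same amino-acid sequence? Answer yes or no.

Codon 1: TCT Ser / TCA Ser — synonymous.
Codon 2: CTT Leu / TTA Leu — synonymous.
Codon 3: GTT Val / GTC Val — synonymous.
Codon 4: GGA Gly / GGG Gly — synonymous.
Codon 5: GGA Gly / GGT Gly — synonymous.
Codon 6: GAA Glu / GAA Glu — identical.
Nonsynonymous differences: 0 → same protein.

yes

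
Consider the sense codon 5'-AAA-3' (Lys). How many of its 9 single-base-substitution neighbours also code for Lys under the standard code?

Position 1: none → 0 synonymous.
Position 2: none → 0 synonymous.
Position 3: AAG → 1 synonymous.
Total: 0 + 0 + 1 = 1.

1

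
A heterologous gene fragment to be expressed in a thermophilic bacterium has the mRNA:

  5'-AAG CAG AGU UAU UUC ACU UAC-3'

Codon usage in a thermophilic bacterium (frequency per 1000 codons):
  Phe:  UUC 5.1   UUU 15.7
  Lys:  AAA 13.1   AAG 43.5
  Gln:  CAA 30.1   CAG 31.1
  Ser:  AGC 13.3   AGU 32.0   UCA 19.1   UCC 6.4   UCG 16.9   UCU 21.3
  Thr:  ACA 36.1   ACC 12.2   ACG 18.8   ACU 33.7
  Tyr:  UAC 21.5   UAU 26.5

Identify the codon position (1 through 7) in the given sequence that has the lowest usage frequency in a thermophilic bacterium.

5

Codon 1 AAG (Lys): 43.5 per 1000.
Codon 2 CAG (Gln): 31.1 per 1000.
Codon 3 AGU (Ser): 32.0 per 1000.
Codon 4 UAU (Tyr): 26.5 per 1000.
Codon 5 UUC (Phe): 5.1 per 1000.
Codon 6 ACU (Thr): 33.7 per 1000.
Codon 7 UAC (Tyr): 21.5 per 1000.
Lowest frequency is 5.1 at codon 5.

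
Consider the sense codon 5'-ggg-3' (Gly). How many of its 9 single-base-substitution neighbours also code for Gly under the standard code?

3

Position 1: none → 0 synonymous.
Position 2: none → 0 synonymous.
Position 3: GGU, GGC, GGA → 3 synonymous.
Total: 0 + 0 + 3 = 3.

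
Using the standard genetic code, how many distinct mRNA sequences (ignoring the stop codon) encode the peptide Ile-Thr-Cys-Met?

24

Ile: 3 codons.
Thr: 4 codons.
Cys: 2 codons.
Met: 1 codon.
3 × 4 × 2 × 1 = 24.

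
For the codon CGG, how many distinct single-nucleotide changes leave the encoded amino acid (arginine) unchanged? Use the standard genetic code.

Position 1: AGG → 1 synonymous.
Position 2: none → 0 synonymous.
Position 3: CGU, CGC, CGA → 3 synonymous.
Total: 1 + 0 + 3 = 4.

4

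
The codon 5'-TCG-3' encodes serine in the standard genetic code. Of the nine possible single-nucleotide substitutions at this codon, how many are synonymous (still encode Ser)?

Position 1: none → 0 synonymous.
Position 2: none → 0 synonymous.
Position 3: TCT, TCC, TCA → 3 synonymous.
Total: 0 + 0 + 3 = 3.

3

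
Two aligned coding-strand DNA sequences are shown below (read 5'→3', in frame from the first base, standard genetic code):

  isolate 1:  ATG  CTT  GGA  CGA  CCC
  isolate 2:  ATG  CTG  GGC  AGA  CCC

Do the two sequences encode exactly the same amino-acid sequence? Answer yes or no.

yes

Codon 1: ATG Met / ATG Met — identical.
Codon 2: CTT Leu / CTG Leu — synonymous.
Codon 3: GGA Gly / GGC Gly — synonymous.
Codon 4: CGA Arg / AGA Arg — synonymous.
Codon 5: CCC Pro / CCC Pro — identical.
Nonsynonymous differences: 0 → same protein.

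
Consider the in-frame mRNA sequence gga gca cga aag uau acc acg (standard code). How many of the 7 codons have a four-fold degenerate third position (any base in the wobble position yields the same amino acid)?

Codon 1 GGA (Gly): third position 4-fold.
Codon 2 GCA (Ala): third position 4-fold.
Codon 3 CGA (Arg): third position 4-fold.
Codon 4 AAG (Lys): third position 2-fold.
Codon 5 UAU (Tyr): third position 2-fold.
Codon 6 ACC (Thr): third position 4-fold.
Codon 7 ACG (Thr): third position 4-fold.
Four-fold degenerate third positions: 5.

5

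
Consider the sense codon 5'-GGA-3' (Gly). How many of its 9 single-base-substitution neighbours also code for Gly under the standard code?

3

Position 1: none → 0 synonymous.
Position 2: none → 0 synonymous.
Position 3: GGT, GGC, GGG → 3 synonymous.
Total: 0 + 0 + 3 = 3.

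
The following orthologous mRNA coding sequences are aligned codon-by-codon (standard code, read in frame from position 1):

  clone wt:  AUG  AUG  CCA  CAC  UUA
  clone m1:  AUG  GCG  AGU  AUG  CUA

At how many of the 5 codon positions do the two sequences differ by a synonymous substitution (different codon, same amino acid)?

1

Codon 1: AUG Met / AUG Met — identical.
Codon 2: AUG Met / GCG Ala — nonsynonymous.
Codon 3: CCA Pro / AGU Ser — nonsynonymous.
Codon 4: CAC His / AUG Met — nonsynonymous.
Codon 5: UUA Leu / CUA Leu — synonymous.
Synonymous differences: 1.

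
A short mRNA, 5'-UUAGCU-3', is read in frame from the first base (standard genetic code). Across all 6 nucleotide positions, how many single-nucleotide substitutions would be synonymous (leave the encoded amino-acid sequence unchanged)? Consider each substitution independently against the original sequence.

5

Codon 1 (UUA, Leu): 2 synonymous substitutions.
Codon 2 (GCU, Ala): 3 synonymous substitutions.
Total: 2 + 3 = 5.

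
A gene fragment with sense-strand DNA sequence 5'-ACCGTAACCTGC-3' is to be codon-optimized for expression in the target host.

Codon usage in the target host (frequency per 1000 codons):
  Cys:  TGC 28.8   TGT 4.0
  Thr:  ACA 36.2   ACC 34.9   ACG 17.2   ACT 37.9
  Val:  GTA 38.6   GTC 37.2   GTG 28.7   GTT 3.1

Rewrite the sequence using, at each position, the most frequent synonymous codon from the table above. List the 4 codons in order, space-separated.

Codon 1 (Thr): best is ACT at 37.9.
Codon 2 (Val): best is GTA at 38.6.
Codon 3 (Thr): best is ACT at 37.9.
Codon 4 (Cys): best is TGC at 28.8.

ACT GTA ACT TGC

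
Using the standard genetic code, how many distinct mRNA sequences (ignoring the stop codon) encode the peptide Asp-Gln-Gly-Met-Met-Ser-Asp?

Asp: 2 codons.
Gln: 2 codons.
Gly: 4 codons.
Met: 1 codon.
Met: 1 codon.
Ser: 6 codons.
Asp: 2 codons.
2 × 2 × 4 × 1 × 1 × 6 × 2 = 192.

192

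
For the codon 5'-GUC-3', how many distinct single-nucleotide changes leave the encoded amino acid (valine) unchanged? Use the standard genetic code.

Position 1: none → 0 synonymous.
Position 2: none → 0 synonymous.
Position 3: GUU, GUA, GUG → 3 synonymous.
Total: 0 + 0 + 3 = 3.

3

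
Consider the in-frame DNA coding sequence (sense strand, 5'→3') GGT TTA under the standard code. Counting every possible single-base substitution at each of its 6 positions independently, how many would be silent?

5

Codon 1 (GGT, Gly): 3 synonymous substitutions.
Codon 2 (TTA, Leu): 2 synonymous substitutions.
Total: 3 + 2 = 5.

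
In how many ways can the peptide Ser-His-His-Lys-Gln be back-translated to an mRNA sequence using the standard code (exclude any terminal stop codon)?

96

Ser: 6 codons.
His: 2 codons.
His: 2 codons.
Lys: 2 codons.
Gln: 2 codons.
6 × 2 × 2 × 2 × 2 = 96.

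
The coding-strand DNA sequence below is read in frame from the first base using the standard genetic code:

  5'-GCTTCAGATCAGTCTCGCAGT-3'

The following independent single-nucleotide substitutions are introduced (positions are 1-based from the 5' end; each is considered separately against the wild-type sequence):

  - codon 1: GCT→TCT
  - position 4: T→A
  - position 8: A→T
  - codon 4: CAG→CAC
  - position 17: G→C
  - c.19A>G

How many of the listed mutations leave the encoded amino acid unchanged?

Codon 1: GCT (Ala) → TCT (Ser) — missense.
Codon 2: TCA (Ser) → ACA (Thr) — missense.
Codon 3: GAT (Asp) → GTT (Val) — missense.
Codon 4: CAG (Gln) → CAC (His) — missense.
Codon 6: CGC (Arg) → CCC (Pro) — missense.
Codon 7: AGT (Ser) → GGT (Gly) — missense.
Synonymous: 0 of 6.

0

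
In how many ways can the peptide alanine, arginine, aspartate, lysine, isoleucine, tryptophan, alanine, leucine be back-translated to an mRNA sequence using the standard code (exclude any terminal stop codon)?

6912

Ala: 4 codons.
Arg: 6 codons.
Asp: 2 codons.
Lys: 2 codons.
Ile: 3 codons.
Trp: 1 codon.
Ala: 4 codons.
Leu: 6 codons.
4 × 6 × 2 × 2 × 3 × 1 × 4 × 6 = 6912.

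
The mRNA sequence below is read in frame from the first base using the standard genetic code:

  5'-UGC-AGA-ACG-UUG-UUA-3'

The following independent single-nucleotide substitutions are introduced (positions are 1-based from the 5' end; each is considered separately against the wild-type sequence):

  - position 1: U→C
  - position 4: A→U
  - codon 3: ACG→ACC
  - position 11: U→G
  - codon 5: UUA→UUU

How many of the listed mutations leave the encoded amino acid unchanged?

1

Codon 1: UGC (Cys) → CGC (Arg) — missense.
Codon 2: AGA (Arg) → UGA (Stop) — nonsense.
Codon 3: ACG (Thr) → ACC (Thr) — synonymous.
Codon 4: UUG (Leu) → UGG (Trp) — missense.
Codon 5: UUA (Leu) → UUU (Phe) — missense.
Synonymous: 1 of 5.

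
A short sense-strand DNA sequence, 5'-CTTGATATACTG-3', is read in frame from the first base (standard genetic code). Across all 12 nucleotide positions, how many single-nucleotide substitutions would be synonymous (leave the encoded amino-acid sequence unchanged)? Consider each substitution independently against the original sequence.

10

Codon 1 (CTT, Leu): 3 synonymous substitutions.
Codon 2 (GAT, Asp): 1 synonymous substitution.
Codon 3 (ATA, Ile): 2 synonymous substitutions.
Codon 4 (CTG, Leu): 4 synonymous substitutions.
Total: 3 + 1 + 2 + 4 = 10.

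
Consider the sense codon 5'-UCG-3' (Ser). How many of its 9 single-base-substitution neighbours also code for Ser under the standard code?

3

Position 1: none → 0 synonymous.
Position 2: none → 0 synonymous.
Position 3: UCU, UCC, UCA → 3 synonymous.
Total: 0 + 0 + 3 = 3.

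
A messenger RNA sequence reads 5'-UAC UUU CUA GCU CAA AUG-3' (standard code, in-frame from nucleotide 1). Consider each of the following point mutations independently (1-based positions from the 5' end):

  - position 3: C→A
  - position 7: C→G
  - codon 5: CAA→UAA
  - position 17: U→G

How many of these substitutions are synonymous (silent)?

Codon 1: UAC (Tyr) → UAA (Stop) — nonsense.
Codon 3: CUA (Leu) → GUA (Val) — missense.
Codon 5: CAA (Gln) → UAA (Stop) — nonsense.
Codon 6: AUG (Met) → AGG (Arg) — missense.
Synonymous: 0 of 4.

0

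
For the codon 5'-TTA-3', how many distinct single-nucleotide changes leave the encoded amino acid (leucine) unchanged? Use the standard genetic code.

Position 1: CTA → 1 synonymous.
Position 2: none → 0 synonymous.
Position 3: TTG → 1 synonymous.
Total: 1 + 0 + 1 = 2.

2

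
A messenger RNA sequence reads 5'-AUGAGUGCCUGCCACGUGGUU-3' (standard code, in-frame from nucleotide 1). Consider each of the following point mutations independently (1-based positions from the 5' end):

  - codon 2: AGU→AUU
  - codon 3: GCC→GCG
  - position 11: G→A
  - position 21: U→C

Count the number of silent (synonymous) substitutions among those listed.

Codon 2: AGU (Ser) → AUU (Ile) — missense.
Codon 3: GCC (Ala) → GCG (Ala) — synonymous.
Codon 4: UGC (Cys) → UAC (Tyr) — missense.
Codon 7: GUU (Val) → GUC (Val) — synonymous.
Synonymous: 2 of 4.

2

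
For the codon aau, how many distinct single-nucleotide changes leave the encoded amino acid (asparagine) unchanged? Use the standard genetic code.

1

Position 1: none → 0 synonymous.
Position 2: none → 0 synonymous.
Position 3: AAC → 1 synonymous.
Total: 0 + 0 + 1 = 1.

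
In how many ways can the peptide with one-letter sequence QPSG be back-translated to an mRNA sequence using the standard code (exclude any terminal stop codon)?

192

Gln: 2 codons.
Pro: 4 codons.
Ser: 6 codons.
Gly: 4 codons.
2 × 4 × 6 × 4 = 192.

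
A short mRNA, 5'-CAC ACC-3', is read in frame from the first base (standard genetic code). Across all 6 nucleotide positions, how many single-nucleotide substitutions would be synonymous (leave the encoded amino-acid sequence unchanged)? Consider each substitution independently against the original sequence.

4

Codon 1 (CAC, His): 1 synonymous substitution.
Codon 2 (ACC, Thr): 3 synonymous substitutions.
Total: 1 + 3 = 4.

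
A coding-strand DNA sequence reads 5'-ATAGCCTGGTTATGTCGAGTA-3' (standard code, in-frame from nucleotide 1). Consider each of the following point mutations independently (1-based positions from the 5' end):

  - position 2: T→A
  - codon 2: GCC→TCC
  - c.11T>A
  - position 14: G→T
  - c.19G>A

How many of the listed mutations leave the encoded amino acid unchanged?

0

Codon 1: ATA (Ile) → AAA (Lys) — missense.
Codon 2: GCC (Ala) → TCC (Ser) — missense.
Codon 4: TTA (Leu) → TAA (Stop) — nonsense.
Codon 5: TGT (Cys) → TTT (Phe) — missense.
Codon 7: GTA (Val) → ATA (Ile) — missense.
Synonymous: 0 of 5.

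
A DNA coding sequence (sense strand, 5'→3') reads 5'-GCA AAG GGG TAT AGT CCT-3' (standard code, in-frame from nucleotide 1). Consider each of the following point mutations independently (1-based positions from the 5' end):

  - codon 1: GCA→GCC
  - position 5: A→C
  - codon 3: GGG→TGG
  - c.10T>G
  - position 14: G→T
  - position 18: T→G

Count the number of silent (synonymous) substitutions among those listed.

2

Codon 1: GCA (Ala) → GCC (Ala) — synonymous.
Codon 2: AAG (Lys) → ACG (Thr) — missense.
Codon 3: GGG (Gly) → TGG (Trp) — missense.
Codon 4: TAT (Tyr) → GAT (Asp) — missense.
Codon 5: AGT (Ser) → ATT (Ile) — missense.
Codon 6: CCT (Pro) → CCG (Pro) — synonymous.
Synonymous: 2 of 6.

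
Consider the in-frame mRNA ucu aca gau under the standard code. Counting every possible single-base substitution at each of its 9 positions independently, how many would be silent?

7

Codon 1 (UCU, Ser): 3 synonymous substitutions.
Codon 2 (ACA, Thr): 3 synonymous substitutions.
Codon 3 (GAU, Asp): 1 synonymous substitution.
Total: 3 + 3 + 1 = 7.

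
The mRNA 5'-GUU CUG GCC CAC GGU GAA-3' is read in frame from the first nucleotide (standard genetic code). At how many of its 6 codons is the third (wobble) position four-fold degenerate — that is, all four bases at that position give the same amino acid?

Codon 1 GUU (Val): third position 4-fold.
Codon 2 CUG (Leu): third position 4-fold.
Codon 3 GCC (Ala): third position 4-fold.
Codon 4 CAC (His): third position 2-fold.
Codon 5 GGU (Gly): third position 4-fold.
Codon 6 GAA (Glu): third position 2-fold.
Four-fold degenerate third positions: 4.

4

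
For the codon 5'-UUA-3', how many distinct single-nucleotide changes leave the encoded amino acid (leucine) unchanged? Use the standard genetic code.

Position 1: CUA → 1 synonymous.
Position 2: none → 0 synonymous.
Position 3: UUG → 1 synonymous.
Total: 1 + 0 + 1 = 2.

2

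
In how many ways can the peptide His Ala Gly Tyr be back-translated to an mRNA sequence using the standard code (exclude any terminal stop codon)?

64

His: 2 codons.
Ala: 4 codons.
Gly: 4 codons.
Tyr: 2 codons.
2 × 4 × 4 × 2 = 64.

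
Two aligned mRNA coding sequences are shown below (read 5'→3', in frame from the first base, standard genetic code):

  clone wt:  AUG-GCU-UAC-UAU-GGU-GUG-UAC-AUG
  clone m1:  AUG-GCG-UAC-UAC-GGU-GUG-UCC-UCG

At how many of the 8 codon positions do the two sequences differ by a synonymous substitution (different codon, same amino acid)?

2

Codon 1: AUG Met / AUG Met — identical.
Codon 2: GCU Ala / GCG Ala — synonymous.
Codon 3: UAC Tyr / UAC Tyr — identical.
Codon 4: UAU Tyr / UAC Tyr — synonymous.
Codon 5: GGU Gly / GGU Gly — identical.
Codon 6: GUG Val / GUG Val — identical.
Codon 7: UAC Tyr / UCC Ser — nonsynonymous.
Codon 8: AUG Met / UCG Ser — nonsynonymous.
Synonymous differences: 2.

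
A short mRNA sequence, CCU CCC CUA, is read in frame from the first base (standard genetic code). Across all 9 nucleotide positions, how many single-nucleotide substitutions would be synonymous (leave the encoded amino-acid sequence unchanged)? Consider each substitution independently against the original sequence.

Codon 1 (CCU, Pro): 3 synonymous substitutions.
Codon 2 (CCC, Pro): 3 synonymous substitutions.
Codon 3 (CUA, Leu): 4 synonymous substitutions.
Total: 3 + 3 + 4 = 10.

10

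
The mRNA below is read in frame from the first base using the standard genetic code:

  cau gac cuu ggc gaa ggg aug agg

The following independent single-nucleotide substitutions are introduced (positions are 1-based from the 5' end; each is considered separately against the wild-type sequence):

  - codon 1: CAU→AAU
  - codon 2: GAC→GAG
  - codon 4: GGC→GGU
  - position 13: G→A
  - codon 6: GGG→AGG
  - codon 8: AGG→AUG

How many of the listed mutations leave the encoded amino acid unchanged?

1

Codon 1: CAU (His) → AAU (Asn) — missense.
Codon 2: GAC (Asp) → GAG (Glu) — missense.
Codon 4: GGC (Gly) → GGU (Gly) — synonymous.
Codon 5: GAA (Glu) → AAA (Lys) — missense.
Codon 6: GGG (Gly) → AGG (Arg) — missense.
Codon 8: AGG (Arg) → AUG (Met) — missense.
Synonymous: 1 of 6.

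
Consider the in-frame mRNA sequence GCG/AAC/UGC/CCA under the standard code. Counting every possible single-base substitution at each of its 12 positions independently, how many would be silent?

8

Codon 1 (GCG, Ala): 3 synonymous substitutions.
Codon 2 (AAC, Asn): 1 synonymous substitution.
Codon 3 (UGC, Cys): 1 synonymous substitution.
Codon 4 (CCA, Pro): 3 synonymous substitutions.
Total: 3 + 1 + 1 + 3 = 8.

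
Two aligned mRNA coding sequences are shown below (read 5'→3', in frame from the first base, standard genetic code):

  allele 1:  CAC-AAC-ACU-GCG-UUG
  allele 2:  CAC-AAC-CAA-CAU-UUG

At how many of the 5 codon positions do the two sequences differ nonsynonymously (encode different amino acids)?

Codon 1: CAC His / CAC His — identical.
Codon 2: AAC Asn / AAC Asn — identical.
Codon 3: ACU Thr / CAA Gln — nonsynonymous.
Codon 4: GCG Ala / CAU His — nonsynonymous.
Codon 5: UUG Leu / UUG Leu — identical.
Nonsynonymous differences: 2.

2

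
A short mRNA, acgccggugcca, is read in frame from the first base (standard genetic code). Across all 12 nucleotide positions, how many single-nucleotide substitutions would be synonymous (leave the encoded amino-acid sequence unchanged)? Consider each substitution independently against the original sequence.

12

Codon 1 (ACG, Thr): 3 synonymous substitutions.
Codon 2 (CCG, Pro): 3 synonymous substitutions.
Codon 3 (GUG, Val): 3 synonymous substitutions.
Codon 4 (CCA, Pro): 3 synonymous substitutions.
Total: 3 + 3 + 3 + 3 = 12.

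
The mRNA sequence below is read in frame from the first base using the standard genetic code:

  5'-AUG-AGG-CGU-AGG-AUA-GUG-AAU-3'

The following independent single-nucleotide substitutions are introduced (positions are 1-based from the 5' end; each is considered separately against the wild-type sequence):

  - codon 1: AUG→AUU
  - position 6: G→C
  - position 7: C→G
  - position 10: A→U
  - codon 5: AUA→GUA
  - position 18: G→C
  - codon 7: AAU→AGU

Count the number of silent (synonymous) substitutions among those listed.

1

Codon 1: AUG (Met) → AUU (Ile) — missense.
Codon 2: AGG (Arg) → AGC (Ser) — missense.
Codon 3: CGU (Arg) → GGU (Gly) — missense.
Codon 4: AGG (Arg) → UGG (Trp) — missense.
Codon 5: AUA (Ile) → GUA (Val) — missense.
Codon 6: GUG (Val) → GUC (Val) — synonymous.
Codon 7: AAU (Asn) → AGU (Ser) — missense.
Synonymous: 1 of 7.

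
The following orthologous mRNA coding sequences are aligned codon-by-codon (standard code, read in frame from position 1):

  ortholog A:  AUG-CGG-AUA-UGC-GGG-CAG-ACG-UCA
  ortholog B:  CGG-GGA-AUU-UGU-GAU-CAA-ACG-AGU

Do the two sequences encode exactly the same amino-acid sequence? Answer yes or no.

no

Codon 1: AUG Met / CGG Arg — nonsynonymous.
Codon 2: CGG Arg / GGA Gly — nonsynonymous.
Codon 3: AUA Ile / AUU Ile — synonymous.
Codon 4: UGC Cys / UGU Cys — synonymous.
Codon 5: GGG Gly / GAU Asp — nonsynonymous.
Codon 6: CAG Gln / CAA Gln — synonymous.
Codon 7: ACG Thr / ACG Thr — identical.
Codon 8: UCA Ser / AGU Ser — synonymous.
Nonsynonymous differences: 3 → different protein.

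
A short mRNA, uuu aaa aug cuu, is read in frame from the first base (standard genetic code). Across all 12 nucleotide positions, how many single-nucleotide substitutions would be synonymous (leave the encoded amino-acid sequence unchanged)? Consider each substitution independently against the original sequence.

Codon 1 (UUU, Phe): 1 synonymous substitution.
Codon 2 (AAA, Lys): 1 synonymous substitution.
Codon 3 (AUG, Met): 0 synonymous substitutions.
Codon 4 (CUU, Leu): 3 synonymous substitutions.
Total: 1 + 1 + 0 + 3 = 5.

5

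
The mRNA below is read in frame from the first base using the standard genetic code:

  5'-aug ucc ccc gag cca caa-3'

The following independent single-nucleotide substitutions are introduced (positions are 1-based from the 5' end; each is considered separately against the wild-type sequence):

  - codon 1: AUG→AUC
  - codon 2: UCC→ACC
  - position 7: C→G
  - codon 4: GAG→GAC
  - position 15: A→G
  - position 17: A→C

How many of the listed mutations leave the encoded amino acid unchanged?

Codon 1: AUG (Met) → AUC (Ile) — missense.
Codon 2: UCC (Ser) → ACC (Thr) — missense.
Codon 3: CCC (Pro) → GCC (Ala) — missense.
Codon 4: GAG (Glu) → GAC (Asp) — missense.
Codon 5: CCA (Pro) → CCG (Pro) — synonymous.
Codon 6: CAA (Gln) → CCA (Pro) — missense.
Synonymous: 1 of 6.

1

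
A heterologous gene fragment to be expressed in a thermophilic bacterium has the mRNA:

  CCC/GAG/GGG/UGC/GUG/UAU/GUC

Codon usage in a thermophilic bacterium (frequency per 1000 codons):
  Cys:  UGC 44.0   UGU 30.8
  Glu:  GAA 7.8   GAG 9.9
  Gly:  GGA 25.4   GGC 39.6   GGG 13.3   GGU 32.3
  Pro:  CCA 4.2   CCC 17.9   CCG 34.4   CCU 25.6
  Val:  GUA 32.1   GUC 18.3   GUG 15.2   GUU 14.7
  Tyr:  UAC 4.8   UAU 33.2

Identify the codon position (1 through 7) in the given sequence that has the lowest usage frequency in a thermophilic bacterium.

2

Codon 1 CCC (Pro): 17.9 per 1000.
Codon 2 GAG (Glu): 9.9 per 1000.
Codon 3 GGG (Gly): 13.3 per 1000.
Codon 4 UGC (Cys): 44.0 per 1000.
Codon 5 GUG (Val): 15.2 per 1000.
Codon 6 UAU (Tyr): 33.2 per 1000.
Codon 7 GUC (Val): 18.3 per 1000.
Lowest frequency is 9.9 at codon 2.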